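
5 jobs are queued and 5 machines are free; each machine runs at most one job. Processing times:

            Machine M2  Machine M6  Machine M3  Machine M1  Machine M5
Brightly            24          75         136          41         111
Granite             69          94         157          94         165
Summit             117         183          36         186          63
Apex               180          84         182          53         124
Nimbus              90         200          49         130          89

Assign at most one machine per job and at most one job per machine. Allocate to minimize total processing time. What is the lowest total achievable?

Minimum total: 283 min

Optimal: Brightly→Machine M2 (24 min), Granite→Machine M6 (94 min), Summit→Machine M5 (63 min), Apex→Machine M1 (53 min), Nimbus→Machine M3 (49 min) — total 24+94+63+53+49 = 283 min.
Min-entry greedy (repeatedly take the single cheapest remaining cell) gives 296 min, worse by 13.
Next-best assignment: Brightly→Machine M2, Granite→Machine M6, Summit→Machine M3, Apex→Machine M1, Nimbus→Machine M5 = 296 min.
Swapping Apex↔Brightly (Apex→Machine M2 180 min, Brightly→Machine M1 41 min) adds 144.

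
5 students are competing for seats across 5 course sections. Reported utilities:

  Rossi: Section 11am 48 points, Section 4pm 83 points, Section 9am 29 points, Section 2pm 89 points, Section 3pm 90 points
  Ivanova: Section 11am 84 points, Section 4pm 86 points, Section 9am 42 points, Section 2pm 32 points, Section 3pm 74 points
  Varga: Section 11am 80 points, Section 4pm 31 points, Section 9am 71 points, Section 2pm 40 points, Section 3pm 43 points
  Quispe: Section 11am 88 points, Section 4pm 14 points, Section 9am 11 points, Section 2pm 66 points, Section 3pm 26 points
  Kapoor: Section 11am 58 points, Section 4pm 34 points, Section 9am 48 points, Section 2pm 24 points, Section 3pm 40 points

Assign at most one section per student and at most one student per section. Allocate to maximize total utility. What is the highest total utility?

Max total: 374 points

Optimal: Rossi→Section 2pm (89 points), Ivanova→Section 4pm (86 points), Varga→Section 9am (71 points), Quispe→Section 11am (88 points), Kapoor→Section 3pm (40 points) — total 89+86+71+88+40 = 374 points.
Row-greedy (each student in turn takes its best remaining section) gives 370 points, worse by 4.
No other one-to-one assignment exceeds 374 points.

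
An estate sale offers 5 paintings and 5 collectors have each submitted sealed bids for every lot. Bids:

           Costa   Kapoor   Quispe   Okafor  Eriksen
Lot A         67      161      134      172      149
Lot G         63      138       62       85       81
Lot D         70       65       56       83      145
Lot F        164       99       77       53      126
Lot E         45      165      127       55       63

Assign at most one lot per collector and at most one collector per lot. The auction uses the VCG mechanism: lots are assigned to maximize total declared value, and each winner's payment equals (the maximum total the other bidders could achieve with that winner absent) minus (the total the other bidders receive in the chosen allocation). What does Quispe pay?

Quispe pays $27.

Efficient allocation: Costa→Lot F ($164), Kapoor→Lot G ($138), Quispe→Lot E ($127), Okafor→Lot A ($172), Eriksen→Lot D ($145); total welfare W = $746.
Quispe receives Lot E at value $127, so the others get W − 127 = $619.
Without Quispe: best allocation of the remaining 4 bidders over all 5 lots is Costa→Lot F ($164), Kapoor→Lot E ($165), Okafor→Lot A ($172), Eriksen→Lot D ($145), total $646.
VCG payment = (others' best without Quispe) − (others' welfare with Quispe) = 646 − 619 = $27.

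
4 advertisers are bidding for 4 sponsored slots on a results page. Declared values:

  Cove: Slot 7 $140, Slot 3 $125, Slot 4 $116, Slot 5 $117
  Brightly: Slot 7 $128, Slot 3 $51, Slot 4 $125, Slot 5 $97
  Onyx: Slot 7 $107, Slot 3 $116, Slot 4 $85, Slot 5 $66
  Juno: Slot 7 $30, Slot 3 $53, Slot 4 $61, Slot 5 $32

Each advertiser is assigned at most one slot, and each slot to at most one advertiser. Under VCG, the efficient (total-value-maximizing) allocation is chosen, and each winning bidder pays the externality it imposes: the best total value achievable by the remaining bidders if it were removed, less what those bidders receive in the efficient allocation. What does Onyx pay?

Efficient allocation: Cove→Slot 5 ($117), Brightly→Slot 7 ($128), Onyx→Slot 3 ($116), Juno→Slot 4 ($61); total welfare W = $422.
Onyx receives Slot 3 at value $116, so the others get W − 116 = $306.
Without Onyx: best allocation of the remaining 3 bidders over all 4 slots is Cove→Slot 7 ($140), Brightly→Slot 4 ($125), Juno→Slot 3 ($53), total $318.
VCG payment = (others' best without Onyx) − (others' welfare with Onyx) = 318 − 306 = $12.

Onyx pays $12.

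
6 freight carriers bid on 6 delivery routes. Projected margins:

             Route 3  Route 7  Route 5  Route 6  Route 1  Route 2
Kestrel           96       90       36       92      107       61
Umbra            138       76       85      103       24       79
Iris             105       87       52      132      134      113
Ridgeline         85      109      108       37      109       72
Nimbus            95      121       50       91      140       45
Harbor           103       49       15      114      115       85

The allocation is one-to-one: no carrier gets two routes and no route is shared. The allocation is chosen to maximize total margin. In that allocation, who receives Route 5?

Ridgeline receives Route 5.

Optimal: Kestrel→Route 7 ($90k), Umbra→Route 3 ($138k), Iris→Route 2 ($113k), Ridgeline→Route 5 ($108k), Nimbus→Route 1 ($140k), Harbor→Route 6 ($114k) — total 90+138+113+108+140+114 = $703k.
Row-greedy (each carrier in turn takes its best remaining route) gives $621k, worse by 82.
Next-best assignment: Kestrel→Route 1, Umbra→Route 3, Iris→Route 2, Ridgeline→Route 5, Nimbus→Route 7, Harbor→Route 6 = $701k.
Every other assignment is strictly worse.
Ridgeline's own top route is Route 7 ($109k), but forcing Ridgeline→Route 7 and reassigning the rest optimally gives only $657k — worse by 46.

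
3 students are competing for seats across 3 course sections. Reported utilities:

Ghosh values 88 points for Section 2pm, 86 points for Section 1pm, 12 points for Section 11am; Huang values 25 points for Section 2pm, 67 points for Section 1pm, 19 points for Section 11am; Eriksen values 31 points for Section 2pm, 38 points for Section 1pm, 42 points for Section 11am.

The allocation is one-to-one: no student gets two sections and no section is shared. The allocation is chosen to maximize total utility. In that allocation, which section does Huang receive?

Huang receives Section 1pm.

Optimal: Ghosh→Section 2pm (88 points), Huang→Section 1pm (67 points), Eriksen→Section 11am (42 points) — total 88+67+42 = 197 points.
Next-best assignment: Ghosh→Section 1pm, Huang→Section 2pm, Eriksen→Section 11am = 153 points.
Swapping Ghosh↔Huang (Ghosh→Section 1pm 86 points, Huang→Section 2pm 25 points) loses 44.
Every other assignment is strictly worse.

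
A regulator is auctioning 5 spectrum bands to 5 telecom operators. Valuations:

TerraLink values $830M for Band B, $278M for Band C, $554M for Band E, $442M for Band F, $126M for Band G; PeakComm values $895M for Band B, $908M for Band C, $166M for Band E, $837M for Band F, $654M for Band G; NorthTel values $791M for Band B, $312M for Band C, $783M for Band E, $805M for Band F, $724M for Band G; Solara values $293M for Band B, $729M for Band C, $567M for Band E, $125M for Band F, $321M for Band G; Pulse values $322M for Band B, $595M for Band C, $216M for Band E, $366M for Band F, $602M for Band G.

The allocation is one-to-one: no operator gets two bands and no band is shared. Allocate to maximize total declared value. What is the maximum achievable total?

Max total: $3781M

Optimal: TerraLink→Band B ($830M), PeakComm→Band F ($837M), NorthTel→Band E ($783M), Solara→Band C ($729M), Pulse→Band G ($602M) — total 830+837+783+729+602 = $3781M.
Row-greedy (each operator in turn takes its best remaining band) gives $3712M, worse by 69.
Next-best assignment: TerraLink→Band B, PeakComm→Band C, NorthTel→Band F, Solara→Band E, Pulse→Band G = $3712M.
Swapping TerraLink↔NorthTel (TerraLink→Band E $554M, NorthTel→Band B $791M) loses 268.
No other one-to-one assignment exceeds $3781M.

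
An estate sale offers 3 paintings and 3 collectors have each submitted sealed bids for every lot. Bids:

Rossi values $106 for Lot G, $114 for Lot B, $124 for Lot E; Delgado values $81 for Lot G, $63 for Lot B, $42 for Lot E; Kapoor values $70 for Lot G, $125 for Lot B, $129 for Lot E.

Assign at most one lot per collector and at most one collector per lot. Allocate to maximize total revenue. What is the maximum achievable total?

Maximum total: $330

Optimal: Rossi→Lot E ($124), Delgado→Lot G ($81), Kapoor→Lot B ($125) — total 124+81+125 = $330.
Column-greedy (each lot in turn goes to its best remaining collector) gives $273, worse by 57.
Every other assignment is strictly worse.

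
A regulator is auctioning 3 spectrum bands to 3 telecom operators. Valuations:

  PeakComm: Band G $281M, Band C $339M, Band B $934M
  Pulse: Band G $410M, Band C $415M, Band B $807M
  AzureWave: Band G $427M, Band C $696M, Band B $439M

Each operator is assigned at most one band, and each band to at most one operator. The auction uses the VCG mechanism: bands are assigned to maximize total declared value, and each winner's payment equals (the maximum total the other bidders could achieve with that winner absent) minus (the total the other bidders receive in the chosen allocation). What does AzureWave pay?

AzureWave pays $5M.

Efficient allocation: PeakComm→Band B ($934M), Pulse→Band G ($410M), AzureWave→Band C ($696M); total welfare W = $2040M.
AzureWave receives Band C at value $696M, so the others get W − 696 = $1344M.
Without AzureWave: best allocation of the remaining 2 bidders over all 3 bands is PeakComm→Band B ($934M), Pulse→Band C ($415M), total $1349M.
VCG payment = (others' best without AzureWave) − (others' welfare with AzureWave) = 1349 − 1344 = $5M.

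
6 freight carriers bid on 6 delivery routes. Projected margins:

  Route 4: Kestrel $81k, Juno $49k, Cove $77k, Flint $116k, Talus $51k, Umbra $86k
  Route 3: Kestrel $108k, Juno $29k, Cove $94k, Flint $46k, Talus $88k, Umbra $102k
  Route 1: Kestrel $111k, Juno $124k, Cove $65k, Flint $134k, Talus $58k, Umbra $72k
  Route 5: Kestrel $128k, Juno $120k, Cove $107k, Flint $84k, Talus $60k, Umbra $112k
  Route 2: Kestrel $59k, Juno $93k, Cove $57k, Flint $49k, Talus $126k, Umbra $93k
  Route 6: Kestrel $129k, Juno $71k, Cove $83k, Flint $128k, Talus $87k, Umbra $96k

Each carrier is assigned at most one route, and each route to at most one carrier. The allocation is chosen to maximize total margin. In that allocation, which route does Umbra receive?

This is the linear assignment problem.
Optimal: Kestrel→Route 6 ($129k), Juno→Route 1 ($124k), Cove→Route 5 ($107k), Flint→Route 4 ($116k), Talus→Route 2 ($126k), Umbra→Route 3 ($102k) — total 129+124+107+116+126+102 = $704k.
Max-entry greedy (repeatedly take the single best remaining cell) gives $688k, worse by 16.
Umbra's own top route is Route 5 ($112k), but forcing Umbra→Route 5 and reassigning the rest optimally gives only $701k — worse by 3.

Umbra receives Route 3.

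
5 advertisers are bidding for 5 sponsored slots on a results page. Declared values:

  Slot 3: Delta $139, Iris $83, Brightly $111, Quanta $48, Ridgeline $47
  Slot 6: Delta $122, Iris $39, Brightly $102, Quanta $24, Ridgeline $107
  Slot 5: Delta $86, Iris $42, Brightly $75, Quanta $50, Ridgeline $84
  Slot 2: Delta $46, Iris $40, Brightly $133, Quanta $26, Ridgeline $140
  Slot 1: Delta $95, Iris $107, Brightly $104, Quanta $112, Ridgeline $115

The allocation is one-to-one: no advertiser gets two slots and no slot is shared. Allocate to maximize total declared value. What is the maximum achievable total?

Maximum total: $538

Optimal: Delta→Slot 3 ($139), Iris→Slot 1 ($107), Brightly→Slot 6 ($102), Quanta→Slot 5 ($50), Ridgeline→Slot 2 ($140) — total 139+107+102+50+140 = $538.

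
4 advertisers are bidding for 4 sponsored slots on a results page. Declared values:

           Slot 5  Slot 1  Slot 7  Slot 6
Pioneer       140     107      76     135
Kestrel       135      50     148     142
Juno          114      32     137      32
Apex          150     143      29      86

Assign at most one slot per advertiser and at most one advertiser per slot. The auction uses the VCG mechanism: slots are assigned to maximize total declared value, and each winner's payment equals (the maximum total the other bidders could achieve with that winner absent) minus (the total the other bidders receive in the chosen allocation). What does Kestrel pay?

Efficient allocation: Pioneer→Slot 5 ($140), Kestrel→Slot 6 ($142), Juno→Slot 7 ($137), Apex→Slot 1 ($143); total welfare W = $562.
Kestrel receives Slot 6 at value $142, so the others get W − 142 = $420.
Without Kestrel: best allocation of the remaining 3 bidders over all 4 slots is Pioneer→Slot 6 ($135), Juno→Slot 7 ($137), Apex→Slot 5 ($150), total $422.
VCG payment = (others' best without Kestrel) − (others' welfare with Kestrel) = 422 − 420 = $2.

Kestrel pays $2.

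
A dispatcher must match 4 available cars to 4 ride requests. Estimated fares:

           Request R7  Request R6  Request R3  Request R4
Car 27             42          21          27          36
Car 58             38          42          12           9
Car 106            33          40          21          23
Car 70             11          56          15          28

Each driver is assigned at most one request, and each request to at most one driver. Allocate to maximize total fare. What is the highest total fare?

Optimal: Car 27→Request R4 ($36), Car 58→Request R7 ($38), Car 106→Request R3 ($21), Car 70→Request R6 ($56) — total 36+38+21+56 = $151.
Row-greedy (each driver in turn takes its best remaining request) gives $122, worse by 29.

Maximum total: $151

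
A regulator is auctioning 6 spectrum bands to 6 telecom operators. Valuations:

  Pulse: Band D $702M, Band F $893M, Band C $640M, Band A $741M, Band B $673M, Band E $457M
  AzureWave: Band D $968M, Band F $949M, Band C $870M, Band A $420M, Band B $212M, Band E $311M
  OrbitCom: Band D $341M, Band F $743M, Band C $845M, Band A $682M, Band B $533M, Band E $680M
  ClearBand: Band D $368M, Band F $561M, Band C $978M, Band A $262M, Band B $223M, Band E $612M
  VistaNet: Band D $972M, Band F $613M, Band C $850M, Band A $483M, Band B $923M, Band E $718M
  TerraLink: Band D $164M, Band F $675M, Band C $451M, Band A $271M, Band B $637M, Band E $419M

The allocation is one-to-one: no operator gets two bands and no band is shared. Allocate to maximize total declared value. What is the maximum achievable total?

Optimal: Pulse→Band A ($741M), AzureWave→Band D ($968M), OrbitCom→Band E ($680M), ClearBand→Band C ($978M), VistaNet→Band B ($923M), TerraLink→Band F ($675M) — total 741+968+680+978+923+675 = $4965M.
Max-entry greedy (repeatedly take the single best remaining cell) gives $4957M, worse by 8.
Checked against all permutations: $4965M is optimal.

Maximum total: $4965M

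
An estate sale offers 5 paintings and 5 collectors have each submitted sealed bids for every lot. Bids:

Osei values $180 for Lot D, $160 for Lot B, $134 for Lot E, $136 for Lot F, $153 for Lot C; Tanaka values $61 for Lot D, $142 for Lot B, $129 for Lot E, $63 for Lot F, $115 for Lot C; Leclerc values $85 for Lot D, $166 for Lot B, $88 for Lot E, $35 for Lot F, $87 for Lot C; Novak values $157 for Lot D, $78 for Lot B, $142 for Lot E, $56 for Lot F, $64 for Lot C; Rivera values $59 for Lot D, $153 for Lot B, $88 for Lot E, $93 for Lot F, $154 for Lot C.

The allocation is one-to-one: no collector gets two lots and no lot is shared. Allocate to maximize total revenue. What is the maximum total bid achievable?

Max total: $742

Optimal: Osei→Lot F ($136), Tanaka→Lot E ($129), Leclerc→Lot B ($166), Novak→Lot D ($157), Rivera→Lot C ($154) — total 136+129+166+157+154 = $742.
Column-greedy (each lot in turn goes to its best remaining collector) gives $696, worse by 46.
Swapping Osei↔Tanaka (Osei→Lot E $134, Tanaka→Lot F $63) loses 68.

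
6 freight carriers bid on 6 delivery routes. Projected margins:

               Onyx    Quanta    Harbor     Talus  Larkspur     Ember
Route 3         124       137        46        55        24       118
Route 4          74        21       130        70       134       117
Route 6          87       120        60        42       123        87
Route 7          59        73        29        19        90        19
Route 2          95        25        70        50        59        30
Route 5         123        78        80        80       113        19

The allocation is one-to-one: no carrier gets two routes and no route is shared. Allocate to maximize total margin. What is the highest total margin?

Max total: $633k

Treat this as an assignment problem: match each carrier to one route.
Optimal: Onyx→Route 2 ($95k), Quanta→Route 6 ($120k), Harbor→Route 4 ($130k), Talus→Route 5 ($80k), Larkspur→Route 7 ($90k), Ember→Route 3 ($118k) — total 95+120+130+80+90+118 = $633k.
Max-entry greedy (repeatedly take the single best remaining cell) gives $570k, worse by 63.
Next-best assignment: Onyx→Route 5, Quanta→Route 6, Harbor→Route 4, Talus→Route 2, Larkspur→Route 7, Ember→Route 3 = $631k.
Swapping Harbor↔Quanta (Harbor→Route 6 $60k, Quanta→Route 4 $21k) loses 169.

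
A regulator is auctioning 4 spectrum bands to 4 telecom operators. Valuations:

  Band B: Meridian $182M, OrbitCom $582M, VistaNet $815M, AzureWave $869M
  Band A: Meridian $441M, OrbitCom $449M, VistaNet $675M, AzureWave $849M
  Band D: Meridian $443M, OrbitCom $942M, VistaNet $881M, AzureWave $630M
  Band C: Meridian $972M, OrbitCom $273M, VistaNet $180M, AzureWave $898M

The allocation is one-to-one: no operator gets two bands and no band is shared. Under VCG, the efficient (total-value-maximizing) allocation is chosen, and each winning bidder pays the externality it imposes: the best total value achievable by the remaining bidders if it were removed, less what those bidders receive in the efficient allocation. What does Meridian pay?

Meridian pays $49M.

Efficient allocation: Meridian→Band C ($972M), OrbitCom→Band D ($942M), VistaNet→Band B ($815M), AzureWave→Band A ($849M); total welfare W = $3578M.
Meridian receives Band C at value $972M, so the others get W − 972 = $2606M.
Without Meridian: best allocation of the remaining 3 bidders over all 4 bands is OrbitCom→Band D ($942M), VistaNet→Band B ($815M), AzureWave→Band C ($898M), total $2655M.
VCG payment = (others' best without Meridian) − (others' welfare with Meridian) = 2655 − 2606 = $49M.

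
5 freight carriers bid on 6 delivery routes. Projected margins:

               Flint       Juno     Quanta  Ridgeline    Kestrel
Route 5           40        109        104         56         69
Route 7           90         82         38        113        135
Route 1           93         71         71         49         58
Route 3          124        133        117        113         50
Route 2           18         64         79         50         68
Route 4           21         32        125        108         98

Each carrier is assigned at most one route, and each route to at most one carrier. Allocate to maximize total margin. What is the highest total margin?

Treat this as an assignment problem: match each carrier to one route.
Optimal: Flint→Route 1 ($93k), Juno→Route 5 ($109k), Quanta→Route 4 ($125k), Ridgeline→Route 3 ($113k), Kestrel→Route 7 ($135k) — total 93+109+125+113+135 = $575k.
Row-greedy (each carrier in turn takes its best remaining route) gives $539k, worse by 36.
Next-best assignment: Flint→Route 1, Juno→Route 3, Quanta→Route 5, Ridgeline→Route 4, Kestrel→Route 7 = $573k.

Max total: $575k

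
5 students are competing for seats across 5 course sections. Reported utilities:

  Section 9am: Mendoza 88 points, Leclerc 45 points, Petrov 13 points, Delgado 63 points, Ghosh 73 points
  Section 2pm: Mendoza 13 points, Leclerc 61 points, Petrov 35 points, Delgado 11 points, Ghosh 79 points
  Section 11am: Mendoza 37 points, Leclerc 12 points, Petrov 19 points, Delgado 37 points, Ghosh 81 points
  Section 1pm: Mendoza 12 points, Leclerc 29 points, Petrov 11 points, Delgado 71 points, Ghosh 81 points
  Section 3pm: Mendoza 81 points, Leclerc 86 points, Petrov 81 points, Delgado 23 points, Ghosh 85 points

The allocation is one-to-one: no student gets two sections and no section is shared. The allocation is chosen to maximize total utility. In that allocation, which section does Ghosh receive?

Optimal: Mendoza→Section 9am (88 points), Leclerc→Section 2pm (61 points), Petrov→Section 3pm (81 points), Delgado→Section 1pm (71 points), Ghosh→Section 11am (81 points) — total 88+61+81+71+81 = 382 points.
Next-best assignment: Mendoza→Section 9am, Leclerc→Section 3pm, Petrov→Section 2pm, Delgado→Section 1pm, Ghosh→Section 11am = 361 points.
Swapping Delgado↔Petrov (Delgado→Section 3pm 23 points, Petrov→Section 1pm 11 points) loses 118.
Checked against all permutations: 382 points is optimal.
Ghosh's own top section is Section 3pm (85 points), but forcing Ghosh→Section 3pm and reassigning the rest optimally gives only 324 points — worse by 58.

Ghosh receives Section 11am.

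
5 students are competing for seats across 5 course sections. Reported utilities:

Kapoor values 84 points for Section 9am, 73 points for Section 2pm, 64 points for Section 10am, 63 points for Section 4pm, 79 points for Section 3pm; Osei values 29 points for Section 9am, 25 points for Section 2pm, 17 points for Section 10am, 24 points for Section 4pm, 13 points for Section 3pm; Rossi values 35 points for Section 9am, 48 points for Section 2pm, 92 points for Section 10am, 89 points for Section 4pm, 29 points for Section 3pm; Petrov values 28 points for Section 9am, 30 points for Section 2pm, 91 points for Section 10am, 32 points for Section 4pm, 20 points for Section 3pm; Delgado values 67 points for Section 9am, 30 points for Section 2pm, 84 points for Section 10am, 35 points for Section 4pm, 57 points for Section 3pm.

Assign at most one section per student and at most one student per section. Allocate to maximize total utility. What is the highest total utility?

This is the linear assignment problem.
Optimal: Kapoor→Section 3pm (79 points), Osei→Section 2pm (25 points), Rossi→Section 4pm (89 points), Petrov→Section 10am (91 points), Delgado→Section 9am (67 points) — total 79+25+89+91+67 = 351 points.
Max-entry greedy (repeatedly take the single best remaining cell) gives 290 points, worse by 61.
Next-best assignment: Kapoor→Section 9am, Osei→Section 2pm, Rossi→Section 4pm, Petrov→Section 10am, Delgado→Section 3pm = 346 points.
Swapping Rossi↔Delgado (Rossi→Section 9am 35 points, Delgado→Section 4pm 35 points) loses 86.

Max total: 351 points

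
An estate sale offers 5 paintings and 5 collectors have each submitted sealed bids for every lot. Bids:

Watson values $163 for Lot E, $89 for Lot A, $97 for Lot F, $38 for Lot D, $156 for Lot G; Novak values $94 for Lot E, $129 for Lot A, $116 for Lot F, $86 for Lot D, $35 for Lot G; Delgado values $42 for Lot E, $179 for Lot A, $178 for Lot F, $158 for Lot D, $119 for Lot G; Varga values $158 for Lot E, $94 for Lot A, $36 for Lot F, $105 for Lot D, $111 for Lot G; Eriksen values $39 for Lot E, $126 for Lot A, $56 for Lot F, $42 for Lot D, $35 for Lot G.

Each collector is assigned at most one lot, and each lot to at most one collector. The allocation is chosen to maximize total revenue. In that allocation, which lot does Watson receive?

Watson receives Lot G.

This is a one-to-one assignment (maximum-weight bipartite matching).
Optimal: Watson→Lot G ($156), Novak→Lot F ($116), Delgado→Lot D ($158), Varga→Lot E ($158), Eriksen→Lot A ($126) — total 156+116+158+158+126 = $714.
Row-greedy (each collector in turn takes its best remaining lot) gives $623, worse by 91.
Watson's own top lot is Lot E ($163), but forcing Watson→Lot E and reassigning the rest optimally gives only $674 — worse by 40.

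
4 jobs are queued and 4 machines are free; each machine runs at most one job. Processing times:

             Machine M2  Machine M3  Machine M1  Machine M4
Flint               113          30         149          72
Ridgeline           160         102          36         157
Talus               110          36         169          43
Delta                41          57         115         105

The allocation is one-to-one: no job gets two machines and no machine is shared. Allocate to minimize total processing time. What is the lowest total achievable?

Treat this as an assignment problem: match each job to one machine.
Optimal: Flint→Machine M3 (30 min), Ridgeline→Machine M1 (36 min), Talus→Machine M4 (43 min), Delta→Machine M2 (41 min) — total 30+36+43+41 = 150 min.
Next-best assignment: Flint→Machine M4, Ridgeline→Machine M1, Talus→Machine M3, Delta→Machine M2 = 185 min.
No other one-to-one assignment undercuts 150 min.

Min total: 150 min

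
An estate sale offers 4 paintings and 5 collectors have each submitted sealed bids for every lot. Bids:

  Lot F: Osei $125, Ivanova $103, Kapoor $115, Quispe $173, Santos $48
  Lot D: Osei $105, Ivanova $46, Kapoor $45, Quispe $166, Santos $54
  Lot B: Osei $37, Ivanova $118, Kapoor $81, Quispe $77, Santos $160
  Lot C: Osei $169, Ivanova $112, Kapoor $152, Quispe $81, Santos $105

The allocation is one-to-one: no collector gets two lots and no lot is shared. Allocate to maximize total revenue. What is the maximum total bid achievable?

Max total: $610

This is a one-to-one assignment (maximum-weight bipartite matching).
Optimal: Kapoor→Lot F ($115), Quispe→Lot D ($166), Santos→Lot B ($160), Osei→Lot C ($169) — total 115+166+160+169 = $610.
Column-greedy (each lot in turn goes to its best remaining collector) gives $590, worse by 20.
Swapping Osei↔Kapoor (Osei→Lot F $125, Kapoor→Lot C $152) loses 7.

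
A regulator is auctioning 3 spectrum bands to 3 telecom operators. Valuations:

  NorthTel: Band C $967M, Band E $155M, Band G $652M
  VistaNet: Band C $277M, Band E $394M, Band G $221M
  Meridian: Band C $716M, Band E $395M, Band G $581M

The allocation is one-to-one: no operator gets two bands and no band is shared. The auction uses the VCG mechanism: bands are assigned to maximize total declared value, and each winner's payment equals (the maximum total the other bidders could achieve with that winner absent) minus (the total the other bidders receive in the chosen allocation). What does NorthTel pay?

NorthTel pays $135M.

Efficient allocation: NorthTel→Band C ($967M), VistaNet→Band E ($394M), Meridian→Band G ($581M); total welfare W = $1942M.
NorthTel receives Band C at value $967M, so the others get W − 967 = $975M.
Without NorthTel: best allocation of the remaining 2 bidders over all 3 bands is VistaNet→Band E ($394M), Meridian→Band C ($716M), total $1110M.
VCG payment = (others' best without NorthTel) − (others' welfare with NorthTel) = 1110 − 975 = $135M.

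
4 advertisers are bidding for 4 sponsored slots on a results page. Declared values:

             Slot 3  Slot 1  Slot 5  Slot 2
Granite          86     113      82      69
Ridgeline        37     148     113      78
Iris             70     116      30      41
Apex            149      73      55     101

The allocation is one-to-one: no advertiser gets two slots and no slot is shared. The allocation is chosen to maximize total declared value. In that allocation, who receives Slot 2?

This is a one-to-one assignment (maximum-weight bipartite matching).
Optimal: Granite→Slot 2 ($69), Ridgeline→Slot 5 ($113), Iris→Slot 1 ($116), Apex→Slot 3 ($149) — total 69+113+116+149 = $447.
Row-greedy (each advertiser in turn takes its best remaining slot) gives $397, worse by 50.
Next-best assignment: Granite→Slot 5, Ridgeline→Slot 2, Iris→Slot 1, Apex→Slot 3 = $425.
No other one-to-one assignment exceeds $447.
Granite's own top slot is Slot 1 ($113), but forcing Granite→Slot 1 and reassigning the rest optimally gives only $416 — worse by 31.

Granite receives Slot 2.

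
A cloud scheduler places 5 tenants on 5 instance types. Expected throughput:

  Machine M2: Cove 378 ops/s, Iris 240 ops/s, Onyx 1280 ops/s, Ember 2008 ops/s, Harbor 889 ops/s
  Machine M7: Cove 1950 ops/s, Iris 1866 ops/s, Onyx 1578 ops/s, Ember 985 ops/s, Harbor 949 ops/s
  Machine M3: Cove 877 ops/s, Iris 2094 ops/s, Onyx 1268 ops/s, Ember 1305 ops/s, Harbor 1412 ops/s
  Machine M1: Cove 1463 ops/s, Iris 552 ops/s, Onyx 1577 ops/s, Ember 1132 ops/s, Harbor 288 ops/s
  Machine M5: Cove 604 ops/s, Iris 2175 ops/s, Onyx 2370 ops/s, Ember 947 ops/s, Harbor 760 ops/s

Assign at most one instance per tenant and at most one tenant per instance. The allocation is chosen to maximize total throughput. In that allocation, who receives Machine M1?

Onyx receives Machine M1.

Optimal: Cove→Machine M7 (1950 ops/s), Iris→Machine M5 (2175 ops/s), Onyx→Machine M1 (1577 ops/s), Ember→Machine M2 (2008 ops/s), Harbor→Machine M3 (1412 ops/s) — total 1950+2175+1577+2008+1412 = 9122 ops/s.
Max-entry greedy (repeatedly take the single best remaining cell) gives 8710 ops/s, worse by 412.
Next-best assignment: Cove→Machine M1, Iris→Machine M7, Onyx→Machine M5, Ember→Machine M2, Harbor→Machine M3 = 9119 ops/s.
Onyx's own top instance is Machine M5 (2370 ops/s), but forcing Onyx→Machine M5 and reassigning the rest optimally gives only 9119 ops/s — worse by 3.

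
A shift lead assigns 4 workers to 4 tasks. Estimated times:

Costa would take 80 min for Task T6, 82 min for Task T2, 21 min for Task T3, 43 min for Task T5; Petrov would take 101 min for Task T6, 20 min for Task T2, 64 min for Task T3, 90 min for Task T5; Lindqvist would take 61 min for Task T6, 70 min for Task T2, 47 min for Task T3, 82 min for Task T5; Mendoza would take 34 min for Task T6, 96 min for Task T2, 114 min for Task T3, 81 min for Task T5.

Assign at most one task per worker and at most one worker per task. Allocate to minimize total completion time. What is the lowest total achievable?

Minimum total: 144 min

Treat this as an assignment problem: match each worker to one task.
Optimal: Costa→Task T5 (43 min), Petrov→Task T2 (20 min), Lindqvist→Task T3 (47 min), Mendoza→Task T6 (34 min) — total 43+20+47+34 = 144 min.
Min-entry greedy (repeatedly take the single cheapest remaining cell) gives 157 min, worse by 13.
Next-best assignment: Costa→Task T3, Petrov→Task T2, Lindqvist→Task T5, Mendoza→Task T6 = 157 min.
Swapping Lindqvist↔Mendoza (Lindqvist→Task T6 61 min, Mendoza→Task T3 114 min) adds 94.
Every other assignment is strictly worse.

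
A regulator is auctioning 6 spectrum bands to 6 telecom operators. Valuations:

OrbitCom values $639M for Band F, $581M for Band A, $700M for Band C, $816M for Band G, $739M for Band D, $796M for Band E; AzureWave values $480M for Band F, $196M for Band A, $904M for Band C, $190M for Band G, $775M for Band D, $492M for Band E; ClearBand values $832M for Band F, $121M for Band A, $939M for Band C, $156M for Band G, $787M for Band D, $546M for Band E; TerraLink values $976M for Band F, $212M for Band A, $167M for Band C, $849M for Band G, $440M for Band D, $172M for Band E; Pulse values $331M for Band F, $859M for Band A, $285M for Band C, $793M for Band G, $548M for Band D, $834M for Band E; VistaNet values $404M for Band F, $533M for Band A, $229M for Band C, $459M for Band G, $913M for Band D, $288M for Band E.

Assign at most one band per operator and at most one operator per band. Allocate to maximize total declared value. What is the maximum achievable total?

Optimal: OrbitCom→Band E ($796M), AzureWave→Band C ($904M), ClearBand→Band F ($832M), TerraLink→Band G ($849M), Pulse→Band A ($859M), VistaNet→Band D ($913M) — total 796+904+832+849+859+913 = $5153M.
Column-greedy (each band in turn goes to its best remaining operator) gives $4995M, worse by 158.

Max total: $5153M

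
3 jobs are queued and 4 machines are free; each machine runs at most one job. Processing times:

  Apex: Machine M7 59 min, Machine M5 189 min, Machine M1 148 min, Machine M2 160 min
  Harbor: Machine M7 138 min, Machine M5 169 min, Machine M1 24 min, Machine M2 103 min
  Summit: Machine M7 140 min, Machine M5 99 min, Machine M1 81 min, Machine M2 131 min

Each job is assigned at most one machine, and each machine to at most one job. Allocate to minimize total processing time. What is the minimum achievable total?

Minimum total: 182 min

Optimal: Apex→Machine M7 (59 min), Harbor→Machine M1 (24 min), Summit→Machine M5 (99 min) — total 59+24+99 = 182 min.
Next-best assignment: Apex→Machine M7, Harbor→Machine M1, Summit→Machine M2 = 214 min.
Swapping Summit↔Apex (Summit→Machine M7 140 min, Apex→Machine M5 189 min) adds 171.
Checked against all permutations: 182 min is optimal.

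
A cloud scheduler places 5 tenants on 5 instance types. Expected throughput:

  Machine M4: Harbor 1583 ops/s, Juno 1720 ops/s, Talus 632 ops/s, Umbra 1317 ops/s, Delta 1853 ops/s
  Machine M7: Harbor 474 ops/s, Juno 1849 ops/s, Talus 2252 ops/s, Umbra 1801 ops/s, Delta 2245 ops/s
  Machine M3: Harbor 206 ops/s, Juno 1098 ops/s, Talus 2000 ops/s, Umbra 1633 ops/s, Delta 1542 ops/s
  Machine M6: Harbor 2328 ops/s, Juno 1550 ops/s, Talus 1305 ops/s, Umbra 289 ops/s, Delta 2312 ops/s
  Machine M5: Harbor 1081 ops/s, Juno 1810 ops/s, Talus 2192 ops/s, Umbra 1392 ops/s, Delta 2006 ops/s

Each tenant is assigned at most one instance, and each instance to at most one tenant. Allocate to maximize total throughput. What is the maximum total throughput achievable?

Max total: 10118 ops/s

Optimal: Harbor→Machine M6 (2328 ops/s), Juno→Machine M4 (1720 ops/s), Talus→Machine M5 (2192 ops/s), Umbra→Machine M3 (1633 ops/s), Delta→Machine M7 (2245 ops/s) — total 2328+1720+2192+1633+2245 = 10118 ops/s.
Max-entry greedy (repeatedly take the single best remaining cell) gives 9939 ops/s, worse by 179.
No other one-to-one assignment exceeds 10118 ops/s.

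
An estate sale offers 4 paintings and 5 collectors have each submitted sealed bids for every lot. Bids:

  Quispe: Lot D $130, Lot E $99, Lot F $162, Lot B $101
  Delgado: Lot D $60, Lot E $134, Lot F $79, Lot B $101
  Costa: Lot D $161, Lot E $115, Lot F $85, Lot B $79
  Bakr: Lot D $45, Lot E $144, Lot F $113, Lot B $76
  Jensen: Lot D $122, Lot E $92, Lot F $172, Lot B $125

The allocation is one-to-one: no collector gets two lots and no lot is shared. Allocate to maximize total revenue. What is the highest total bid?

Maximum total: $592

Optimal: Costa→Lot D ($161), Bakr→Lot E ($144), Quispe→Lot F ($162), Jensen→Lot B ($125) — total 161+144+162+125 = $592.
Row-greedy (each collector in turn takes its best remaining lot) gives $533, worse by 59.
No other one-to-one assignment exceeds $592.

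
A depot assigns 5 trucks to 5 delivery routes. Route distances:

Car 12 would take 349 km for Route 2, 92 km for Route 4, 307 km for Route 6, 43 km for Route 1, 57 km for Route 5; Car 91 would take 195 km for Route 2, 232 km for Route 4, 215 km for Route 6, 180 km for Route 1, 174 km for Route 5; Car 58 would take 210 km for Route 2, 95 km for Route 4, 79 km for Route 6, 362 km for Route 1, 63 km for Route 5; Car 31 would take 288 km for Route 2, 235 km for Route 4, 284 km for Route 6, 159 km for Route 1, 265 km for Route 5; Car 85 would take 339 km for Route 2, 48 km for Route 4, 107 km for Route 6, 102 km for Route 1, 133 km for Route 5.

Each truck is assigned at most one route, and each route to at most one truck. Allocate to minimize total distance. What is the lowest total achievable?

Min total: 538 km

This is a one-to-one assignment (minimum-cost bipartite matching).
Optimal: Car 12→Route 5 (57 km), Car 91→Route 2 (195 km), Car 58→Route 6 (79 km), Car 31→Route 1 (159 km), Car 85→Route 4 (48 km) — total 57+195+79+159+48 = 538 km.
Column-greedy (each route in turn goes to its cheapest remaining truck) gives 630 km, worse by 92.
Next-best assignment: Car 12→Route 5, Car 91→Route 2, Car 58→Route 4, Car 31→Route 1, Car 85→Route 6 = 613 km.
Swapping Car 85↔Car 12 (Car 85→Route 5 133 km, Car 12→Route 4 92 km) adds 120.
Checked against all permutations: 538 km is optimal.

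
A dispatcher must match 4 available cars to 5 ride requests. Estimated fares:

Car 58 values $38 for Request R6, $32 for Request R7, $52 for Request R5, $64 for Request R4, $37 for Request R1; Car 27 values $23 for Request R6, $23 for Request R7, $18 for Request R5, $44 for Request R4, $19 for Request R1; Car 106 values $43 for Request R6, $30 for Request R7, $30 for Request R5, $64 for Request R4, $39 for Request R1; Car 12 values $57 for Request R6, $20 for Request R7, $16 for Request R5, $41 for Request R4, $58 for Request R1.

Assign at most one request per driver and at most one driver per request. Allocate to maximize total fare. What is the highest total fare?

Maximum total: $197

This is the linear assignment problem.
Optimal: Car 58→Request R5 ($52), Car 27→Request R6 ($23), Car 106→Request R4 ($64), Car 12→Request R1 ($58) — total 52+23+64+58 = $197.
Max-entry greedy (repeatedly take the single best remaining cell) gives $188, worse by 9.
No other one-to-one assignment exceeds $197.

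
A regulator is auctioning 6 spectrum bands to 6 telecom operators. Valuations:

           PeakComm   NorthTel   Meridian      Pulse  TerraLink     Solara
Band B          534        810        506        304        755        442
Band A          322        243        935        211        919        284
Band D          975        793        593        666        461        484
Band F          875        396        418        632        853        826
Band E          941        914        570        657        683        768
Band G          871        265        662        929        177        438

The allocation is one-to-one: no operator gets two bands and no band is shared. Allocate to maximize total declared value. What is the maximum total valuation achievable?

Optimal: PeakComm→Band D ($975M), NorthTel→Band E ($914M), Meridian→Band A ($935M), Pulse→Band G ($929M), TerraLink→Band B ($755M), Solara→Band F ($826M) — total 975+914+935+929+755+826 = $5334M.
Column-greedy (each band in turn goes to its best remaining operator) gives $5270M, worse by 64.
Next-best assignment: PeakComm→Band D, NorthTel→Band B, Meridian→Band A, Pulse→Band G, TerraLink→Band F, Solara→Band E = $5270M.
No other one-to-one assignment exceeds $5334M.

Maximum total: $5334M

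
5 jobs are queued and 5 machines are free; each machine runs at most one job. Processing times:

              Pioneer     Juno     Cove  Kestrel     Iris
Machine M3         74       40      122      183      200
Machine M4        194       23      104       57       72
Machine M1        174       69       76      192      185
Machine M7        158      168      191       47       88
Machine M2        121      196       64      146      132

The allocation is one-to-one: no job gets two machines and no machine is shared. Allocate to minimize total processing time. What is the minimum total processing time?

Optimal: Pioneer→Machine M3 (74 min), Juno→Machine M1 (69 min), Cove→Machine M2 (64 min), Kestrel→Machine M7 (47 min), Iris→Machine M4 (72 min) — total 74+69+64+47+72 = 326 min.
Min-entry greedy (repeatedly take the single cheapest remaining cell) gives 393 min, worse by 67.

Min total: 326 min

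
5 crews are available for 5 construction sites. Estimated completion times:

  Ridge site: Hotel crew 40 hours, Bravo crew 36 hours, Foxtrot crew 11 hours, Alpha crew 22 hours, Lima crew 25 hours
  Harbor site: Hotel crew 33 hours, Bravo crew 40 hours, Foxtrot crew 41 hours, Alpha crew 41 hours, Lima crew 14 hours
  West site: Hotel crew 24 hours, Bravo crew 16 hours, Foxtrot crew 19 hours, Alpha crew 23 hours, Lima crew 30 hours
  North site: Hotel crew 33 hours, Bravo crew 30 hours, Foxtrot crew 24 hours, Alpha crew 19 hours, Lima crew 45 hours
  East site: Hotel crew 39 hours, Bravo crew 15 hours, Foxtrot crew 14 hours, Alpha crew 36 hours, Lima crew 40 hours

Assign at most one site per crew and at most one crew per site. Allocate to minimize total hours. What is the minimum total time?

Treat this as an assignment problem: match each crew to one site.
Optimal: Hotel crew→West site (24 hours), Bravo crew→East site (15 hours), Foxtrot crew→Ridge site (11 hours), Alpha crew→North site (19 hours), Lima crew→Harbor site (14 hours) — total 24+15+11+19+14 = 83 hours.
Column-greedy (each site in turn goes to its cheapest remaining crew) gives 99 hours, worse by 16.
Swapping Hotel crew↔Bravo crew (Hotel crew→East site 39 hours, Bravo crew→West site 16 hours) adds 16.
No other one-to-one assignment undercuts 83 hours.

Minimum total: 83 hours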